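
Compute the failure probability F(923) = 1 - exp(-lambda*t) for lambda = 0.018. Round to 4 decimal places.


lambda = 0.018, t = 923
lambda * t = 16.614
exp(-16.614) = 0.0
F(t) = 1 - 0.0
F(t) = 1.0

1.0


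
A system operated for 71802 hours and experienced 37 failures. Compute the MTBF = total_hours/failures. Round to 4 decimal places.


total_hours = 71802
failures = 37
MTBF = 71802 / 37
MTBF = 1940.5946

1940.5946


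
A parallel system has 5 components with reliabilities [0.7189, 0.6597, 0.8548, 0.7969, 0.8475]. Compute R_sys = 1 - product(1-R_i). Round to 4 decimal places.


Components: [0.7189, 0.6597, 0.8548, 0.7969, 0.8475]
(1 - 0.7189) = 0.2811, running product = 0.2811
(1 - 0.6597) = 0.3403, running product = 0.0957
(1 - 0.8548) = 0.1452, running product = 0.0139
(1 - 0.7969) = 0.2031, running product = 0.0028
(1 - 0.8475) = 0.1525, running product = 0.0004
Product of (1-R_i) = 0.0004
R_sys = 1 - 0.0004 = 0.9996

0.9996


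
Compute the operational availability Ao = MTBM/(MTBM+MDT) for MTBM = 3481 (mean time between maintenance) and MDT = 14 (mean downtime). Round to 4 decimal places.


MTBM = 3481
MDT = 14
MTBM + MDT = 3495
Ao = 3481 / 3495
Ao = 0.996

0.996


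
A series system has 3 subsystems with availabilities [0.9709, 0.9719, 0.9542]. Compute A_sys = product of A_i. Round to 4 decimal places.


Subsystems: [0.9709, 0.9719, 0.9542]
After subsystem 1 (A=0.9709): product = 0.9709
After subsystem 2 (A=0.9719): product = 0.9436
After subsystem 3 (A=0.9542): product = 0.9004
A_sys = 0.9004

0.9004


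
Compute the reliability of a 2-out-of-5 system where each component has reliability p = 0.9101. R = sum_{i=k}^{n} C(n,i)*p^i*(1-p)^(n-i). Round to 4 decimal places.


k = 2, n = 5, p = 0.9101
i=2: C(5,2)=10 * 0.9101^2 * 0.0899^3 = 0.006
i=3: C(5,3)=10 * 0.9101^3 * 0.0899^2 = 0.0609
i=4: C(5,4)=5 * 0.9101^4 * 0.0899^1 = 0.3084
i=5: C(5,5)=1 * 0.9101^5 * 0.0899^0 = 0.6244
R = sum of terms = 0.9997

0.9997


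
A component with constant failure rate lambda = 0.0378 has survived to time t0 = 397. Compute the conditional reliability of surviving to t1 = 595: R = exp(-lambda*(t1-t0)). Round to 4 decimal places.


lambda = 0.0378
t0 = 397, t1 = 595
t1 - t0 = 198
lambda * (t1-t0) = 0.0378 * 198 = 7.4844
R = exp(-7.4844)
R = 0.0006

0.0006


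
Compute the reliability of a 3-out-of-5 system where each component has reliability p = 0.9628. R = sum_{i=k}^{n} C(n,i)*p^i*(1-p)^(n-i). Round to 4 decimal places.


k = 3, n = 5, p = 0.9628
i=3: C(5,3)=10 * 0.9628^3 * 0.0372^2 = 0.0124
i=4: C(5,4)=5 * 0.9628^4 * 0.0372^1 = 0.1598
i=5: C(5,5)=1 * 0.9628^5 * 0.0372^0 = 0.8273
R = sum of terms = 0.9995

0.9995


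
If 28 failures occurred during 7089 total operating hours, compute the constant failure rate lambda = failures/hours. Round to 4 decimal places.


failures = 28
total_hours = 7089
lambda = 28 / 7089
lambda = 0.0039

0.0039


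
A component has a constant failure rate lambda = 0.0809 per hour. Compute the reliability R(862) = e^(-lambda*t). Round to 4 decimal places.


lambda = 0.0809
t = 862
lambda * t = 69.7358
R(t) = e^(-69.7358)
R(t) = 0.0

0.0


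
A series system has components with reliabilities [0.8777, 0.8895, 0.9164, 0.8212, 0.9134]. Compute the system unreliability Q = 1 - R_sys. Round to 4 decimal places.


Components: [0.8777, 0.8895, 0.9164, 0.8212, 0.9134]
After component 1: product = 0.8777
After component 2: product = 0.7807
After component 3: product = 0.7154
After component 4: product = 0.5875
After component 5: product = 0.5366
R_sys = 0.5366
Q = 1 - 0.5366 = 0.4634

0.4634


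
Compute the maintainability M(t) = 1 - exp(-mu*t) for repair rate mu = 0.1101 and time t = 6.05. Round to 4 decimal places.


mu = 0.1101, t = 6.05
mu * t = 0.1101 * 6.05 = 0.6661
exp(-0.6661) = 0.5137
M(t) = 1 - 0.5137
M(t) = 0.4863

0.4863


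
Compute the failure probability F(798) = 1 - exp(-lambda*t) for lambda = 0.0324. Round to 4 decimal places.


lambda = 0.0324, t = 798
lambda * t = 25.8552
exp(-25.8552) = 0.0
F(t) = 1 - 0.0
F(t) = 1.0

1.0


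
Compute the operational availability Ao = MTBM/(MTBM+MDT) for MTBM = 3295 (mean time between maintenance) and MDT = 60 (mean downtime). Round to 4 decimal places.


MTBM = 3295
MDT = 60
MTBM + MDT = 3355
Ao = 3295 / 3355
Ao = 0.9821

0.9821


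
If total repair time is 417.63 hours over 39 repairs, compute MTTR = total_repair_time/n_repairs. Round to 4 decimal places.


total_repair_time = 417.63
n_repairs = 39
MTTR = 417.63 / 39
MTTR = 10.7085

10.7085


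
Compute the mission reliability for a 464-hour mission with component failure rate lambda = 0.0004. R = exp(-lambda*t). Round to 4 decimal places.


lambda = 0.0004
mission_time = 464
lambda * t = 0.0004 * 464 = 0.1856
R = exp(-0.1856)
R = 0.8306

0.8306


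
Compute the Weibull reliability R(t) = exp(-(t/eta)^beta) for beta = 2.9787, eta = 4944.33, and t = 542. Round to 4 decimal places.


beta = 2.9787, eta = 4944.33, t = 542
t/eta = 542 / 4944.33 = 0.1096
(t/eta)^beta = 0.1096^2.9787 = 0.0014
R(t) = exp(-0.0014)
R(t) = 0.9986

0.9986


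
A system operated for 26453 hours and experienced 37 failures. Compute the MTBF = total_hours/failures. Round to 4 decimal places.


total_hours = 26453
failures = 37
MTBF = 26453 / 37
MTBF = 714.9459

714.9459


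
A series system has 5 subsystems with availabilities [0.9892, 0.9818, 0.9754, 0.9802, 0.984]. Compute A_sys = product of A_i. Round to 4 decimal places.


Subsystems: [0.9892, 0.9818, 0.9754, 0.9802, 0.984]
After subsystem 1 (A=0.9892): product = 0.9892
After subsystem 2 (A=0.9818): product = 0.9712
After subsystem 3 (A=0.9754): product = 0.9473
After subsystem 4 (A=0.9802): product = 0.9285
After subsystem 5 (A=0.984): product = 0.9137
A_sys = 0.9137

0.9137


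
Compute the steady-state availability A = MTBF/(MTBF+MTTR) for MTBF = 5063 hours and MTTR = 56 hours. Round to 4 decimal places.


MTBF = 5063
MTTR = 56
MTBF + MTTR = 5119
A = 5063 / 5119
A = 0.9891

0.9891


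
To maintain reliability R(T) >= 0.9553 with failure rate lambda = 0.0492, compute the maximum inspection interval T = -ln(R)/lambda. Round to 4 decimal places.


R_target = 0.9553
lambda = 0.0492
-ln(0.9553) = 0.0457
T = 0.0457 / 0.0492
T = 0.9295

0.9295


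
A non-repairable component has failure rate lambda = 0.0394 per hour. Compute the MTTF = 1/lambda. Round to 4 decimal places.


lambda = 0.0394
MTTF = 1 / 0.0394
MTTF = 25.3807

25.3807


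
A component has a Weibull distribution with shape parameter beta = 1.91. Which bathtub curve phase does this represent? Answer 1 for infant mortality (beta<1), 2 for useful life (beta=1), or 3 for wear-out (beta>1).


beta = 1.91
Compare beta to 1:
beta < 1 => infant mortality (phase 1)
beta = 1 => useful life (phase 2)
beta > 1 => wear-out (phase 3)
Since beta = 1.91, this is wear-out (increasing failure rate)
Phase = 3

3


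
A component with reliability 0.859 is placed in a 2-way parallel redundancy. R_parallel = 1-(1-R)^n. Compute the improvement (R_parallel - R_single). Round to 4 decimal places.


R_single = 0.859, n = 2
1 - R_single = 0.141
(1 - R_single)^n = 0.141^2 = 0.0199
R_parallel = 1 - 0.0199 = 0.9801
Improvement = 0.9801 - 0.859
Improvement = 0.1211

0.1211


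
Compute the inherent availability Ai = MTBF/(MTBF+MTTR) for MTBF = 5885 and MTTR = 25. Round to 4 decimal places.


MTBF = 5885
MTTR = 25
MTBF + MTTR = 5910
Ai = 5885 / 5910
Ai = 0.9958

0.9958


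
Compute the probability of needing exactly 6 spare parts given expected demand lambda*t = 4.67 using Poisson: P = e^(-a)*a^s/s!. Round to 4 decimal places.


a = 4.67, s = 6
e^(-a) = e^(-4.67) = 0.0094
a^s = 4.67^6 = 10372.9261
s! = 720
P = 0.0094 * 10372.9261 / 720
P = 0.135

0.135


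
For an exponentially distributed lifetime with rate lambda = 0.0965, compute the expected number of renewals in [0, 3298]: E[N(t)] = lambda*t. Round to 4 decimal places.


lambda = 0.0965
t = 3298
E[N(t)] = lambda * t
E[N(t)] = 0.0965 * 3298
E[N(t)] = 318.257

318.257


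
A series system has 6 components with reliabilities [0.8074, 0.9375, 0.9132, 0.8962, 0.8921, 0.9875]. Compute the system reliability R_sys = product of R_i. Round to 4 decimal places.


Components: [0.8074, 0.9375, 0.9132, 0.8962, 0.8921, 0.9875]
After component 1 (R=0.8074): product = 0.8074
After component 2 (R=0.9375): product = 0.7569
After component 3 (R=0.9132): product = 0.6912
After component 4 (R=0.8962): product = 0.6195
After component 5 (R=0.8921): product = 0.5526
After component 6 (R=0.9875): product = 0.5457
R_sys = 0.5457

0.5457


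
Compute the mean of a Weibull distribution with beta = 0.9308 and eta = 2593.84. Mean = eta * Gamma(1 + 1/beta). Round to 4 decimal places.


beta = 0.9308, eta = 2593.84
1/beta = 1.0743
1 + 1/beta = 2.0743
Gamma(2.0743) = 1.0337
Mean = 2593.84 * 1.0337
Mean = 2681.3661

2681.3661


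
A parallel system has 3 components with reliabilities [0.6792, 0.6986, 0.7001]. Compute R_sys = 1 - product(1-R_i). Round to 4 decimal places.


Components: [0.6792, 0.6986, 0.7001]
(1 - 0.6792) = 0.3208, running product = 0.3208
(1 - 0.6986) = 0.3014, running product = 0.0967
(1 - 0.7001) = 0.2999, running product = 0.029
Product of (1-R_i) = 0.029
R_sys = 1 - 0.029 = 0.971

0.971


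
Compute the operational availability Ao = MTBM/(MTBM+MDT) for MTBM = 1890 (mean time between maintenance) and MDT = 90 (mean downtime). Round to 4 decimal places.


MTBM = 1890
MDT = 90
MTBM + MDT = 1980
Ao = 1890 / 1980
Ao = 0.9545

0.9545


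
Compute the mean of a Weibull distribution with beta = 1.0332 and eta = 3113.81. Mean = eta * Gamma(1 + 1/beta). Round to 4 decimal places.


beta = 1.0332, eta = 3113.81
1/beta = 0.9679
1 + 1/beta = 1.9679
Gamma(1.9679) = 0.9868
Mean = 3113.81 * 0.9868
Mean = 3072.8236

3072.8236


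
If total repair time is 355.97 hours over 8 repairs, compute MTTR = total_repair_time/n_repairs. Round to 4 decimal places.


total_repair_time = 355.97
n_repairs = 8
MTTR = 355.97 / 8
MTTR = 44.4963

44.4963


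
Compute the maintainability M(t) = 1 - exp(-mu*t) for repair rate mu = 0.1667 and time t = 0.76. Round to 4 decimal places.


mu = 0.1667, t = 0.76
mu * t = 0.1667 * 0.76 = 0.1267
exp(-0.1267) = 0.881
M(t) = 1 - 0.881
M(t) = 0.119

0.119


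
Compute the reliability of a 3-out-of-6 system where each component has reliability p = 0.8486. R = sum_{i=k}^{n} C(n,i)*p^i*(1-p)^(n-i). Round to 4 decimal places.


k = 3, n = 6, p = 0.8486
i=3: C(6,3)=20 * 0.8486^3 * 0.1514^3 = 0.0424
i=4: C(6,4)=15 * 0.8486^4 * 0.1514^2 = 0.1783
i=5: C(6,5)=6 * 0.8486^5 * 0.1514^1 = 0.3998
i=6: C(6,6)=1 * 0.8486^6 * 0.1514^0 = 0.3734
R = sum of terms = 0.9939

0.9939


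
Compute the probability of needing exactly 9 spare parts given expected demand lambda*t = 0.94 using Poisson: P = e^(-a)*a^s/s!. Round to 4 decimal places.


a = 0.94, s = 9
e^(-a) = e^(-0.94) = 0.3906
a^s = 0.94^9 = 0.573
s! = 362880
P = 0.3906 * 0.573 / 362880
P = 0.0

0.0


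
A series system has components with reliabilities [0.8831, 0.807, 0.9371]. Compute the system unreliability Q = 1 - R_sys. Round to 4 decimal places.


Components: [0.8831, 0.807, 0.9371]
After component 1: product = 0.8831
After component 2: product = 0.7127
After component 3: product = 0.6678
R_sys = 0.6678
Q = 1 - 0.6678 = 0.3322

0.3322


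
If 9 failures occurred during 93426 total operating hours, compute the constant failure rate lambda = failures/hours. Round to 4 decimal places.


failures = 9
total_hours = 93426
lambda = 9 / 93426
lambda = 0.0001

0.0001


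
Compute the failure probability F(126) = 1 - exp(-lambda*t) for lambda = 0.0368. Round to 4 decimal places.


lambda = 0.0368, t = 126
lambda * t = 4.6368
exp(-4.6368) = 0.0097
F(t) = 1 - 0.0097
F(t) = 0.9903

0.9903


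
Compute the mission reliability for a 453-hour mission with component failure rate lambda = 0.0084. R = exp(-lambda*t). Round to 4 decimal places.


lambda = 0.0084
mission_time = 453
lambda * t = 0.0084 * 453 = 3.8052
R = exp(-3.8052)
R = 0.0223

0.0223


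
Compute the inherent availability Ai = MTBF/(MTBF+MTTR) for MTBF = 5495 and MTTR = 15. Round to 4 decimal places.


MTBF = 5495
MTTR = 15
MTBF + MTTR = 5510
Ai = 5495 / 5510
Ai = 0.9973

0.9973


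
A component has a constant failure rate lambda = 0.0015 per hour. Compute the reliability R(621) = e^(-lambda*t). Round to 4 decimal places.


lambda = 0.0015
t = 621
lambda * t = 0.9315
R(t) = e^(-0.9315)
R(t) = 0.394

0.394


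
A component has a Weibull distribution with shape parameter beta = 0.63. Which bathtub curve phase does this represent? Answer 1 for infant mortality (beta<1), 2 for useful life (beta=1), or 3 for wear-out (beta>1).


beta = 0.63
Compare beta to 1:
beta < 1 => infant mortality (phase 1)
beta = 1 => useful life (phase 2)
beta > 1 => wear-out (phase 3)
Since beta = 0.63, this is infant mortality (decreasing failure rate)
Phase = 1

1


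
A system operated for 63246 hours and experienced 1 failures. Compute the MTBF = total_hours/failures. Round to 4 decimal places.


total_hours = 63246
failures = 1
MTBF = 63246 / 1
MTBF = 63246.0

63246.0


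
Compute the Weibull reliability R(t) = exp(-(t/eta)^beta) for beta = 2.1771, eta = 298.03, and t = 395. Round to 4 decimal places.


beta = 2.1771, eta = 298.03, t = 395
t/eta = 395 / 298.03 = 1.3254
(t/eta)^beta = 1.3254^2.1771 = 1.8465
R(t) = exp(-1.8465)
R(t) = 0.1578

0.1578


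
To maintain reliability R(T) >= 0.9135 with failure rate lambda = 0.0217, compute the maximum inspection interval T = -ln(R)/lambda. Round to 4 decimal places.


R_target = 0.9135
lambda = 0.0217
-ln(0.9135) = 0.0905
T = 0.0905 / 0.0217
T = 4.1692

4.1692


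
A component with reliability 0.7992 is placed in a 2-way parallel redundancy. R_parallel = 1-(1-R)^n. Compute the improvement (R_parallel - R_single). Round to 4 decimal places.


R_single = 0.7992, n = 2
1 - R_single = 0.2008
(1 - R_single)^n = 0.2008^2 = 0.0403
R_parallel = 1 - 0.0403 = 0.9597
Improvement = 0.9597 - 0.7992
Improvement = 0.1605

0.1605


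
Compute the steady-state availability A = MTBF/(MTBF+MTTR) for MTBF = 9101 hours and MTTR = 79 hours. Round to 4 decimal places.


MTBF = 9101
MTTR = 79
MTBF + MTTR = 9180
A = 9101 / 9180
A = 0.9914

0.9914


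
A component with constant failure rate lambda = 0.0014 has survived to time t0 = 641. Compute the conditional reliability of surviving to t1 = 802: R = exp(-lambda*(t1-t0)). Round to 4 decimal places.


lambda = 0.0014
t0 = 641, t1 = 802
t1 - t0 = 161
lambda * (t1-t0) = 0.0014 * 161 = 0.2254
R = exp(-0.2254)
R = 0.7982

0.7982


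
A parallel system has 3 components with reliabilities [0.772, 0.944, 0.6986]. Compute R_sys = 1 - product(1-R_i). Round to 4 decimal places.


Components: [0.772, 0.944, 0.6986]
(1 - 0.772) = 0.228, running product = 0.228
(1 - 0.944) = 0.056, running product = 0.0128
(1 - 0.6986) = 0.3014, running product = 0.0038
Product of (1-R_i) = 0.0038
R_sys = 1 - 0.0038 = 0.9962

0.9962


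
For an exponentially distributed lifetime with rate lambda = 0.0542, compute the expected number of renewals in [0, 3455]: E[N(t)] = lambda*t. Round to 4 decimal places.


lambda = 0.0542
t = 3455
E[N(t)] = lambda * t
E[N(t)] = 0.0542 * 3455
E[N(t)] = 187.261

187.261


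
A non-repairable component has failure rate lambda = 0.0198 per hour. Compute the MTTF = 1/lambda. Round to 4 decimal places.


lambda = 0.0198
MTTF = 1 / 0.0198
MTTF = 50.5051

50.5051


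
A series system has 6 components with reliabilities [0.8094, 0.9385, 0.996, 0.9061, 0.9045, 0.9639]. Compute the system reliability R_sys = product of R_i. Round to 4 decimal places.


Components: [0.8094, 0.9385, 0.996, 0.9061, 0.9045, 0.9639]
After component 1 (R=0.8094): product = 0.8094
After component 2 (R=0.9385): product = 0.7596
After component 3 (R=0.996): product = 0.7566
After component 4 (R=0.9061): product = 0.6855
After component 5 (R=0.9045): product = 0.6201
After component 6 (R=0.9639): product = 0.5977
R_sys = 0.5977

0.5977


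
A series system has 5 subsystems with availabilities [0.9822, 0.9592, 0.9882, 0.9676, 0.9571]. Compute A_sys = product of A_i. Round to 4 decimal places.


Subsystems: [0.9822, 0.9592, 0.9882, 0.9676, 0.9571]
After subsystem 1 (A=0.9822): product = 0.9822
After subsystem 2 (A=0.9592): product = 0.9421
After subsystem 3 (A=0.9882): product = 0.931
After subsystem 4 (A=0.9676): product = 0.9008
After subsystem 5 (A=0.9571): product = 0.8622
A_sys = 0.8622

0.8622


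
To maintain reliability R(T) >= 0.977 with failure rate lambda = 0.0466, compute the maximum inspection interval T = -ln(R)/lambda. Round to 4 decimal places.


R_target = 0.977
lambda = 0.0466
-ln(0.977) = 0.0233
T = 0.0233 / 0.0466
T = 0.4993

0.4993


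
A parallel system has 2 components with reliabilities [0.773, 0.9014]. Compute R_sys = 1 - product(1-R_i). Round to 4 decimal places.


Components: [0.773, 0.9014]
(1 - 0.773) = 0.227, running product = 0.227
(1 - 0.9014) = 0.0986, running product = 0.0224
Product of (1-R_i) = 0.0224
R_sys = 1 - 0.0224 = 0.9776

0.9776


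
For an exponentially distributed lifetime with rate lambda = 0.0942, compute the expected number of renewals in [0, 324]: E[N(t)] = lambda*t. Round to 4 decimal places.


lambda = 0.0942
t = 324
E[N(t)] = lambda * t
E[N(t)] = 0.0942 * 324
E[N(t)] = 30.5208

30.5208


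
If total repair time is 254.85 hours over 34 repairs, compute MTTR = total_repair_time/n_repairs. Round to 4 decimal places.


total_repair_time = 254.85
n_repairs = 34
MTTR = 254.85 / 34
MTTR = 7.4956

7.4956


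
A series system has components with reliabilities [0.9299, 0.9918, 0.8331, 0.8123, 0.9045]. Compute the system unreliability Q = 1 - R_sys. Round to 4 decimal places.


Components: [0.9299, 0.9918, 0.8331, 0.8123, 0.9045]
After component 1: product = 0.9299
After component 2: product = 0.9223
After component 3: product = 0.7683
After component 4: product = 0.6241
After component 5: product = 0.5645
R_sys = 0.5645
Q = 1 - 0.5645 = 0.4355

0.4355


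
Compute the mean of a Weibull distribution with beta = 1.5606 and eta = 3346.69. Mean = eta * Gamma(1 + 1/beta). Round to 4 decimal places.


beta = 1.5606, eta = 3346.69
1/beta = 0.6408
1 + 1/beta = 1.6408
Gamma(1.6408) = 0.8988
Mean = 3346.69 * 0.8988
Mean = 3007.8516

3007.8516


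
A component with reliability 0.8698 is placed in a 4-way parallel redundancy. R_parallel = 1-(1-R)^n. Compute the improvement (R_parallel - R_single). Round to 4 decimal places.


R_single = 0.8698, n = 4
1 - R_single = 0.1302
(1 - R_single)^n = 0.1302^4 = 0.0003
R_parallel = 1 - 0.0003 = 0.9997
Improvement = 0.9997 - 0.8698
Improvement = 0.1299

0.1299


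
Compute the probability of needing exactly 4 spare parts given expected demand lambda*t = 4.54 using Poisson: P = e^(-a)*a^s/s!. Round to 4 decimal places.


a = 4.54, s = 4
e^(-a) = e^(-4.54) = 0.0107
a^s = 4.54^4 = 424.8381
s! = 24
P = 0.0107 * 424.8381 / 24
P = 0.1889

0.1889


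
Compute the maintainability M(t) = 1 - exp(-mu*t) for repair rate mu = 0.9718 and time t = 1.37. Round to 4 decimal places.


mu = 0.9718, t = 1.37
mu * t = 0.9718 * 1.37 = 1.3314
exp(-1.3314) = 0.2641
M(t) = 1 - 0.2641
M(t) = 0.7359

0.7359


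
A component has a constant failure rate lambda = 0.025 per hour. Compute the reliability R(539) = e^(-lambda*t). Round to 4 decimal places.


lambda = 0.025
t = 539
lambda * t = 13.475
R(t) = e^(-13.475)
R(t) = 0.0

0.0


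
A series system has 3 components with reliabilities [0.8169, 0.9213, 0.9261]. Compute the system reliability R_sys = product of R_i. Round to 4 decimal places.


Components: [0.8169, 0.9213, 0.9261]
After component 1 (R=0.8169): product = 0.8169
After component 2 (R=0.9213): product = 0.7526
After component 3 (R=0.9261): product = 0.697
R_sys = 0.697

0.697


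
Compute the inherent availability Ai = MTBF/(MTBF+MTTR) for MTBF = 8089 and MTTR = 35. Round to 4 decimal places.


MTBF = 8089
MTTR = 35
MTBF + MTTR = 8124
Ai = 8089 / 8124
Ai = 0.9957

0.9957


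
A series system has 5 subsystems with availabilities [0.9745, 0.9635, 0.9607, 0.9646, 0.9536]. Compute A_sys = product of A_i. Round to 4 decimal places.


Subsystems: [0.9745, 0.9635, 0.9607, 0.9646, 0.9536]
After subsystem 1 (A=0.9745): product = 0.9745
After subsystem 2 (A=0.9635): product = 0.9389
After subsystem 3 (A=0.9607): product = 0.902
After subsystem 4 (A=0.9646): product = 0.8701
After subsystem 5 (A=0.9536): product = 0.8297
A_sys = 0.8297

0.8297


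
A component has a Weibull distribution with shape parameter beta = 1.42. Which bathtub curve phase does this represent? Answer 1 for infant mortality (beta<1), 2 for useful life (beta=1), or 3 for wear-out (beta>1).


beta = 1.42
Compare beta to 1:
beta < 1 => infant mortality (phase 1)
beta = 1 => useful life (phase 2)
beta > 1 => wear-out (phase 3)
Since beta = 1.42, this is wear-out (increasing failure rate)
Phase = 3

3


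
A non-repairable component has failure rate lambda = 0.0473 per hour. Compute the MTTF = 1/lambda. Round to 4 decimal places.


lambda = 0.0473
MTTF = 1 / 0.0473
MTTF = 21.1416

21.1416


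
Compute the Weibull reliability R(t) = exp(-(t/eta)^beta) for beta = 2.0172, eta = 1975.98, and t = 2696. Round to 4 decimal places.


beta = 2.0172, eta = 1975.98, t = 2696
t/eta = 2696 / 1975.98 = 1.3644
(t/eta)^beta = 1.3644^2.0172 = 1.8715
R(t) = exp(-1.8715)
R(t) = 0.1539

0.1539


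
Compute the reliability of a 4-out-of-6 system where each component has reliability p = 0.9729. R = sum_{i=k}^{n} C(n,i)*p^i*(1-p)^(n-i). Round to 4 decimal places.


k = 4, n = 6, p = 0.9729
i=4: C(6,4)=15 * 0.9729^4 * 0.0271^2 = 0.0099
i=5: C(6,5)=6 * 0.9729^5 * 0.0271^1 = 0.1417
i=6: C(6,6)=1 * 0.9729^6 * 0.0271^0 = 0.848
R = sum of terms = 0.9996

0.9996


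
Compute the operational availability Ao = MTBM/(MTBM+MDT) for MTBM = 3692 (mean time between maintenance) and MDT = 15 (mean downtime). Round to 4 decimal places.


MTBM = 3692
MDT = 15
MTBM + MDT = 3707
Ao = 3692 / 3707
Ao = 0.996

0.996


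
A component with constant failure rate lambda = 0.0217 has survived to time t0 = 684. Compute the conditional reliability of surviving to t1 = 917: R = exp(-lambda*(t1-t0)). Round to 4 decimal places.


lambda = 0.0217
t0 = 684, t1 = 917
t1 - t0 = 233
lambda * (t1-t0) = 0.0217 * 233 = 5.0561
R = exp(-5.0561)
R = 0.0064

0.0064


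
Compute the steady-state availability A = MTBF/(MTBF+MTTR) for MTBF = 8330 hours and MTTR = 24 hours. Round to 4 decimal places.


MTBF = 8330
MTTR = 24
MTBF + MTTR = 8354
A = 8330 / 8354
A = 0.9971

0.9971


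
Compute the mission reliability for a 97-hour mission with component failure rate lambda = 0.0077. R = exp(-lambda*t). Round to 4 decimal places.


lambda = 0.0077
mission_time = 97
lambda * t = 0.0077 * 97 = 0.7469
R = exp(-0.7469)
R = 0.4738

0.4738


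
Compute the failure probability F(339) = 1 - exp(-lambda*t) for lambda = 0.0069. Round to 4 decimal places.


lambda = 0.0069, t = 339
lambda * t = 2.3391
exp(-2.3391) = 0.0964
F(t) = 1 - 0.0964
F(t) = 0.9036

0.9036


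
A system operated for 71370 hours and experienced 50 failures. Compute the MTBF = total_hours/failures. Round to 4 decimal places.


total_hours = 71370
failures = 50
MTBF = 71370 / 50
MTBF = 1427.4

1427.4


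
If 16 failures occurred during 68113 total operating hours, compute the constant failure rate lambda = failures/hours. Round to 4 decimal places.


failures = 16
total_hours = 68113
lambda = 16 / 68113
lambda = 0.0002

0.0002


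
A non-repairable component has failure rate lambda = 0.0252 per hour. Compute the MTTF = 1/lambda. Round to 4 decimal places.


lambda = 0.0252
MTTF = 1 / 0.0252
MTTF = 39.6825

39.6825


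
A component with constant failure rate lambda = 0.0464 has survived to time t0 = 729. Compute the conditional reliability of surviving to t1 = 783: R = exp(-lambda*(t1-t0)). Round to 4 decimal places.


lambda = 0.0464
t0 = 729, t1 = 783
t1 - t0 = 54
lambda * (t1-t0) = 0.0464 * 54 = 2.5056
R = exp(-2.5056)
R = 0.0816

0.0816


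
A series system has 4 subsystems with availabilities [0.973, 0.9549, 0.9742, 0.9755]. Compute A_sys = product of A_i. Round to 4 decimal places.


Subsystems: [0.973, 0.9549, 0.9742, 0.9755]
After subsystem 1 (A=0.973): product = 0.973
After subsystem 2 (A=0.9549): product = 0.9291
After subsystem 3 (A=0.9742): product = 0.9051
After subsystem 4 (A=0.9755): product = 0.883
A_sys = 0.883

0.883


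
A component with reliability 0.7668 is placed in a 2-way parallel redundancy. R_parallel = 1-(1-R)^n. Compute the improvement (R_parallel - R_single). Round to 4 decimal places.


R_single = 0.7668, n = 2
1 - R_single = 0.2332
(1 - R_single)^n = 0.2332^2 = 0.0544
R_parallel = 1 - 0.0544 = 0.9456
Improvement = 0.9456 - 0.7668
Improvement = 0.1788

0.1788


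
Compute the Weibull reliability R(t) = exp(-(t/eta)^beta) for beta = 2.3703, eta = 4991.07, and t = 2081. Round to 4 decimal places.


beta = 2.3703, eta = 4991.07, t = 2081
t/eta = 2081 / 4991.07 = 0.4169
(t/eta)^beta = 0.4169^2.3703 = 0.1257
R(t) = exp(-0.1257)
R(t) = 0.8818

0.8818


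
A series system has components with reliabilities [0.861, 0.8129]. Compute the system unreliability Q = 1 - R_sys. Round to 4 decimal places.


Components: [0.861, 0.8129]
After component 1: product = 0.861
After component 2: product = 0.6999
R_sys = 0.6999
Q = 1 - 0.6999 = 0.3001

0.3001


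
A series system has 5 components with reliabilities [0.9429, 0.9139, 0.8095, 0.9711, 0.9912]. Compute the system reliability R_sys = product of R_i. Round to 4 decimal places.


Components: [0.9429, 0.9139, 0.8095, 0.9711, 0.9912]
After component 1 (R=0.9429): product = 0.9429
After component 2 (R=0.9139): product = 0.8617
After component 3 (R=0.8095): product = 0.6976
After component 4 (R=0.9711): product = 0.6774
After component 5 (R=0.9912): product = 0.6714
R_sys = 0.6714

0.6714


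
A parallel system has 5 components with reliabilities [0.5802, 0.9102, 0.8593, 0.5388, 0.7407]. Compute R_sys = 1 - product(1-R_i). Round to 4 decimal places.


Components: [0.5802, 0.9102, 0.8593, 0.5388, 0.7407]
(1 - 0.5802) = 0.4198, running product = 0.4198
(1 - 0.9102) = 0.0898, running product = 0.0377
(1 - 0.8593) = 0.1407, running product = 0.0053
(1 - 0.5388) = 0.4612, running product = 0.0024
(1 - 0.7407) = 0.2593, running product = 0.0006
Product of (1-R_i) = 0.0006
R_sys = 1 - 0.0006 = 0.9994

0.9994


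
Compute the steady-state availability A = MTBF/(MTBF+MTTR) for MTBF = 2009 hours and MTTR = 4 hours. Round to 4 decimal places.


MTBF = 2009
MTTR = 4
MTBF + MTTR = 2013
A = 2009 / 2013
A = 0.998

0.998


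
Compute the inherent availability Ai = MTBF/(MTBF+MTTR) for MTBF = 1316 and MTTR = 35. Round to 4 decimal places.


MTBF = 1316
MTTR = 35
MTBF + MTTR = 1351
Ai = 1316 / 1351
Ai = 0.9741

0.9741


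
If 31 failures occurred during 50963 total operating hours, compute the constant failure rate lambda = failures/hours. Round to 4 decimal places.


failures = 31
total_hours = 50963
lambda = 31 / 50963
lambda = 0.0006

0.0006


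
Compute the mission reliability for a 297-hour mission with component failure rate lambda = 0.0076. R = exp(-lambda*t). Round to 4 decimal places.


lambda = 0.0076
mission_time = 297
lambda * t = 0.0076 * 297 = 2.2572
R = exp(-2.2572)
R = 0.1046

0.1046


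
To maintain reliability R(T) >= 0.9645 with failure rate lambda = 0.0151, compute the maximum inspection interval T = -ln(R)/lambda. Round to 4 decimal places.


R_target = 0.9645
lambda = 0.0151
-ln(0.9645) = 0.0361
T = 0.0361 / 0.0151
T = 2.3937

2.3937


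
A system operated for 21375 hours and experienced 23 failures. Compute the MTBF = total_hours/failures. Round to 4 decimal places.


total_hours = 21375
failures = 23
MTBF = 21375 / 23
MTBF = 929.3478

929.3478


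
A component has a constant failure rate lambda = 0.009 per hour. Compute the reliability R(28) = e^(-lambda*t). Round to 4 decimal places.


lambda = 0.009
t = 28
lambda * t = 0.252
R(t) = e^(-0.252)
R(t) = 0.7772

0.7772


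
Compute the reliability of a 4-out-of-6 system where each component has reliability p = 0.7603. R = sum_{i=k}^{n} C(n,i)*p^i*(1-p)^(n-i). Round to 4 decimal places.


k = 4, n = 6, p = 0.7603
i=4: C(6,4)=15 * 0.7603^4 * 0.2397^2 = 0.288
i=5: C(6,5)=6 * 0.7603^5 * 0.2397^1 = 0.3654
i=6: C(6,6)=1 * 0.7603^6 * 0.2397^0 = 0.1932
R = sum of terms = 0.8465

0.8465


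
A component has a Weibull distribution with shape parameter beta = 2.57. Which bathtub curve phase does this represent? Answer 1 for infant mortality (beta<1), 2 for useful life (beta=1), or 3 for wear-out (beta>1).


beta = 2.57
Compare beta to 1:
beta < 1 => infant mortality (phase 1)
beta = 1 => useful life (phase 2)
beta > 1 => wear-out (phase 3)
Since beta = 2.57, this is wear-out (increasing failure rate)
Phase = 3

3


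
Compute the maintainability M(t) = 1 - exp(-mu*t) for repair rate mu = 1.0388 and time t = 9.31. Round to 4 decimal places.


mu = 1.0388, t = 9.31
mu * t = 1.0388 * 9.31 = 9.6712
exp(-9.6712) = 0.0001
M(t) = 1 - 0.0001
M(t) = 0.9999

0.9999


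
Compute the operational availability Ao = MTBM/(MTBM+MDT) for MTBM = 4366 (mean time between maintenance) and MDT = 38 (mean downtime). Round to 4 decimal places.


MTBM = 4366
MDT = 38
MTBM + MDT = 4404
Ao = 4366 / 4404
Ao = 0.9914

0.9914


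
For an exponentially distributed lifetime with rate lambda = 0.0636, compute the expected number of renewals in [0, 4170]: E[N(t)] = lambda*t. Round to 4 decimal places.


lambda = 0.0636
t = 4170
E[N(t)] = lambda * t
E[N(t)] = 0.0636 * 4170
E[N(t)] = 265.212

265.212


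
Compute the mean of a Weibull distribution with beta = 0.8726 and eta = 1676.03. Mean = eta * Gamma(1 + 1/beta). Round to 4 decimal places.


beta = 0.8726, eta = 1676.03
1/beta = 1.146
1 + 1/beta = 2.146
Gamma(2.146) = 1.0708
Mean = 1676.03 * 1.0708
Mean = 1794.6816

1794.6816


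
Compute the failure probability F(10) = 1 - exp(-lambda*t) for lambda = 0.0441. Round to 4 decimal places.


lambda = 0.0441, t = 10
lambda * t = 0.441
exp(-0.441) = 0.6434
F(t) = 1 - 0.6434
F(t) = 0.3566

0.3566


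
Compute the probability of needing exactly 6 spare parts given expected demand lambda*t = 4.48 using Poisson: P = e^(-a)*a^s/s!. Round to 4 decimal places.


a = 4.48, s = 6
e^(-a) = e^(-4.48) = 0.0113
a^s = 4.48^6 = 8084.7777
s! = 720
P = 0.0113 * 8084.7777 / 720
P = 0.1273

0.1273


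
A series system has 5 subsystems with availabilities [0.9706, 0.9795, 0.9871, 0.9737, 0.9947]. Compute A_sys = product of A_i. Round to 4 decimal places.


Subsystems: [0.9706, 0.9795, 0.9871, 0.9737, 0.9947]
After subsystem 1 (A=0.9706): product = 0.9706
After subsystem 2 (A=0.9795): product = 0.9507
After subsystem 3 (A=0.9871): product = 0.9384
After subsystem 4 (A=0.9737): product = 0.9138
After subsystem 5 (A=0.9947): product = 0.9089
A_sys = 0.9089

0.9089


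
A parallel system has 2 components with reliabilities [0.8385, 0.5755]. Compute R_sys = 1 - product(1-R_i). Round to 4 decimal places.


Components: [0.8385, 0.5755]
(1 - 0.8385) = 0.1615, running product = 0.1615
(1 - 0.5755) = 0.4245, running product = 0.0686
Product of (1-R_i) = 0.0686
R_sys = 1 - 0.0686 = 0.9314

0.9314


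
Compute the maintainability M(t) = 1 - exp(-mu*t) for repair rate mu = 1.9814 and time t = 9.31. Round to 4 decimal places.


mu = 1.9814, t = 9.31
mu * t = 1.9814 * 9.31 = 18.4468
exp(-18.4468) = 0.0
M(t) = 1 - 0.0
M(t) = 1.0

1.0


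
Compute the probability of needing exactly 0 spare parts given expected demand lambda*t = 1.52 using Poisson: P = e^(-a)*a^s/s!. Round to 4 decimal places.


a = 1.52, s = 0
e^(-a) = e^(-1.52) = 0.2187
a^s = 1.52^0 = 1.0
s! = 1
P = 0.2187 * 1.0 / 1
P = 0.2187

0.2187


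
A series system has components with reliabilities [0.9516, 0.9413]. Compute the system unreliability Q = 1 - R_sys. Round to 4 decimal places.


Components: [0.9516, 0.9413]
After component 1: product = 0.9516
After component 2: product = 0.8957
R_sys = 0.8957
Q = 1 - 0.8957 = 0.1043

0.1043


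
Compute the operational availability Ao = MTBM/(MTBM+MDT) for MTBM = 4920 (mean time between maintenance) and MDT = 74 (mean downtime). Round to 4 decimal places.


MTBM = 4920
MDT = 74
MTBM + MDT = 4994
Ao = 4920 / 4994
Ao = 0.9852

0.9852


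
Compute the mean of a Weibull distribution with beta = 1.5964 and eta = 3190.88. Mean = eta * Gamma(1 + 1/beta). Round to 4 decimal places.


beta = 1.5964, eta = 3190.88
1/beta = 0.6264
1 + 1/beta = 1.6264
Gamma(1.6264) = 0.8968
Mean = 3190.88 * 0.8968
Mean = 2861.4573

2861.4573


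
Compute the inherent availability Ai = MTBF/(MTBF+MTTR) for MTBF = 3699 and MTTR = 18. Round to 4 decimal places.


MTBF = 3699
MTTR = 18
MTBF + MTTR = 3717
Ai = 3699 / 3717
Ai = 0.9952

0.9952


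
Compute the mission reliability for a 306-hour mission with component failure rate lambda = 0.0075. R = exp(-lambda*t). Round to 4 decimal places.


lambda = 0.0075
mission_time = 306
lambda * t = 0.0075 * 306 = 2.295
R = exp(-2.295)
R = 0.1008

0.1008


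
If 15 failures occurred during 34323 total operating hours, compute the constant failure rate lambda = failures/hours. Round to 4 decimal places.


failures = 15
total_hours = 34323
lambda = 15 / 34323
lambda = 0.0004

0.0004


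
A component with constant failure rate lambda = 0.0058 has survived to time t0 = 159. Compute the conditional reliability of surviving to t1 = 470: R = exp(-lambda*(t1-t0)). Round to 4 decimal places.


lambda = 0.0058
t0 = 159, t1 = 470
t1 - t0 = 311
lambda * (t1-t0) = 0.0058 * 311 = 1.8038
R = exp(-1.8038)
R = 0.1647

0.1647


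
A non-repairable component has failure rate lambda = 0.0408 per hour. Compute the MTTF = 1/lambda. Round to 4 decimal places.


lambda = 0.0408
MTTF = 1 / 0.0408
MTTF = 24.5098

24.5098


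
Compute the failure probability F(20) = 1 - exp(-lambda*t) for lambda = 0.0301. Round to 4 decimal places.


lambda = 0.0301, t = 20
lambda * t = 0.602
exp(-0.602) = 0.5477
F(t) = 1 - 0.5477
F(t) = 0.4523

0.4523


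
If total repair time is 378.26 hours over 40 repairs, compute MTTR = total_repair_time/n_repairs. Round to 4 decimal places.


total_repair_time = 378.26
n_repairs = 40
MTTR = 378.26 / 40
MTTR = 9.4565

9.4565


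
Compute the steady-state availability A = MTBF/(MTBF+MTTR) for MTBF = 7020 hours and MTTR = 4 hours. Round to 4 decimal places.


MTBF = 7020
MTTR = 4
MTBF + MTTR = 7024
A = 7020 / 7024
A = 0.9994

0.9994


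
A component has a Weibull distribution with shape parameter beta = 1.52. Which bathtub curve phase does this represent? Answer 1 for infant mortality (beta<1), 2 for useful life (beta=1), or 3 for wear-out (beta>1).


beta = 1.52
Compare beta to 1:
beta < 1 => infant mortality (phase 1)
beta = 1 => useful life (phase 2)
beta > 1 => wear-out (phase 3)
Since beta = 1.52, this is wear-out (increasing failure rate)
Phase = 3

3


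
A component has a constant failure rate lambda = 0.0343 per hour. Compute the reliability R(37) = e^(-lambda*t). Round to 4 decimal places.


lambda = 0.0343
t = 37
lambda * t = 1.2691
R(t) = e^(-1.2691)
R(t) = 0.2811

0.2811


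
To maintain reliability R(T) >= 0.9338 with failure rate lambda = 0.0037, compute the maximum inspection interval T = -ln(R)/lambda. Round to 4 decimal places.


R_target = 0.9338
lambda = 0.0037
-ln(0.9338) = 0.0685
T = 0.0685 / 0.0037
T = 18.5116

18.5116


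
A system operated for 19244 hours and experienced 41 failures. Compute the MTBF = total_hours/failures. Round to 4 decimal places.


total_hours = 19244
failures = 41
MTBF = 19244 / 41
MTBF = 469.3659

469.3659


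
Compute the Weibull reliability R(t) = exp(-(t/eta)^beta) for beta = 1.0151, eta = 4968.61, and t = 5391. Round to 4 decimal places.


beta = 1.0151, eta = 4968.61, t = 5391
t/eta = 5391 / 4968.61 = 1.085
(t/eta)^beta = 1.085^1.0151 = 1.0863
R(t) = exp(-1.0863)
R(t) = 0.3374

0.3374


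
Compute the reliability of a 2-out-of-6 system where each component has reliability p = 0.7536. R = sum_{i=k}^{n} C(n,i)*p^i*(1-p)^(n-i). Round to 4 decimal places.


k = 2, n = 6, p = 0.7536
i=2: C(6,2)=15 * 0.7536^2 * 0.2464^4 = 0.0314
i=3: C(6,3)=20 * 0.7536^3 * 0.2464^3 = 0.128
i=4: C(6,4)=15 * 0.7536^4 * 0.2464^2 = 0.2937
i=5: C(6,5)=6 * 0.7536^5 * 0.2464^1 = 0.3593
i=6: C(6,6)=1 * 0.7536^6 * 0.2464^0 = 0.1832
R = sum of terms = 0.9957

0.9957


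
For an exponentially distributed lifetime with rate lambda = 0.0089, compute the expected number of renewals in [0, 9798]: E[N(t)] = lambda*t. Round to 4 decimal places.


lambda = 0.0089
t = 9798
E[N(t)] = lambda * t
E[N(t)] = 0.0089 * 9798
E[N(t)] = 87.2022

87.2022


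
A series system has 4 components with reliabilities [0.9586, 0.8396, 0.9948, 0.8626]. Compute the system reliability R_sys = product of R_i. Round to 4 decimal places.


Components: [0.9586, 0.8396, 0.9948, 0.8626]
After component 1 (R=0.9586): product = 0.9586
After component 2 (R=0.8396): product = 0.8048
After component 3 (R=0.9948): product = 0.8007
After component 4 (R=0.8626): product = 0.6906
R_sys = 0.6906

0.6906


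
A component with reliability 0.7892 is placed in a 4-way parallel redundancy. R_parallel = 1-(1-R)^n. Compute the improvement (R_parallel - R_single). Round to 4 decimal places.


R_single = 0.7892, n = 4
1 - R_single = 0.2108
(1 - R_single)^n = 0.2108^4 = 0.002
R_parallel = 1 - 0.002 = 0.998
Improvement = 0.998 - 0.7892
Improvement = 0.2088

0.2088


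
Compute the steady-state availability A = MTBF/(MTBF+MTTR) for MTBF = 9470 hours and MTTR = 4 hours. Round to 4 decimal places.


MTBF = 9470
MTTR = 4
MTBF + MTTR = 9474
A = 9470 / 9474
A = 0.9996

0.9996


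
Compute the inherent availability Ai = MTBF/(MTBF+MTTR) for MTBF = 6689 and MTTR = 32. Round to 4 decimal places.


MTBF = 6689
MTTR = 32
MTBF + MTTR = 6721
Ai = 6689 / 6721
Ai = 0.9952

0.9952


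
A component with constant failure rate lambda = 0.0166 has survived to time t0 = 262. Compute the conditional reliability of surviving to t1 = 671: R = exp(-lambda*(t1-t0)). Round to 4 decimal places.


lambda = 0.0166
t0 = 262, t1 = 671
t1 - t0 = 409
lambda * (t1-t0) = 0.0166 * 409 = 6.7894
R = exp(-6.7894)
R = 0.0011

0.0011


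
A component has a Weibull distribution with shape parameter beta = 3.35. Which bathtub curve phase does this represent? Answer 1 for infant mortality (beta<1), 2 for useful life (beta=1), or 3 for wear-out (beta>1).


beta = 3.35
Compare beta to 1:
beta < 1 => infant mortality (phase 1)
beta = 1 => useful life (phase 2)
beta > 1 => wear-out (phase 3)
Since beta = 3.35, this is wear-out (increasing failure rate)
Phase = 3

3


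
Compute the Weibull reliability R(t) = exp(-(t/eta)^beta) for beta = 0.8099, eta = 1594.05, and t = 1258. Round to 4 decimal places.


beta = 0.8099, eta = 1594.05, t = 1258
t/eta = 1258 / 1594.05 = 0.7892
(t/eta)^beta = 0.7892^0.8099 = 0.8255
R(t) = exp(-0.8255)
R(t) = 0.438

0.438


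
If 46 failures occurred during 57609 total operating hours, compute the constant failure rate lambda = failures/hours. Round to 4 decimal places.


failures = 46
total_hours = 57609
lambda = 46 / 57609
lambda = 0.0008

0.0008


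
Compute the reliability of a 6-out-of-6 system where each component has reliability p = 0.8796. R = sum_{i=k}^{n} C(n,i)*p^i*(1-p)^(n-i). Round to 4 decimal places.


k = 6, n = 6, p = 0.8796
i=6: C(6,6)=1 * 0.8796^6 * 0.1204^0 = 0.4631
R = sum of terms = 0.4631

0.4631


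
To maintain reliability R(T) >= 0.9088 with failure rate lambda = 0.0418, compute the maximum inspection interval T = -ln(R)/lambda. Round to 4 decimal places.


R_target = 0.9088
lambda = 0.0418
-ln(0.9088) = 0.0956
T = 0.0956 / 0.0418
T = 2.2878

2.2878
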